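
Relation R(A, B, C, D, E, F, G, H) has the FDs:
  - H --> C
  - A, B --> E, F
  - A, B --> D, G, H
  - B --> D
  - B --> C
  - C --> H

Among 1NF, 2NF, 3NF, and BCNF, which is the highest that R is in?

1NF

Candidate key: {A, B}. Prime attributes: {A, B}.
H --> C: {H}⁺ = {C, H}, which is not all of the attributes, so the left side is not a superkey — BCNF is violated.
H --> C determines the non-prime attribute {C} from a non-superkey — 3NF is violated.
{B} is a proper subset of the key {A, B}, and {B}⁺ contains the non-prime attributes {C, D, H} — a partial dependency, so 2NF is violated.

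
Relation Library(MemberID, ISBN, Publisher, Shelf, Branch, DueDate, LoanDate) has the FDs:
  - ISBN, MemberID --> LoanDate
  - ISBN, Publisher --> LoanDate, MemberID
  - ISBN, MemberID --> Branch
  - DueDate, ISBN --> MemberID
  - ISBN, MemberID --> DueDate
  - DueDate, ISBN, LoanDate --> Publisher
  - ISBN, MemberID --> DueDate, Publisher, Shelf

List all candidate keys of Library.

{DueDate, ISBN}, {ISBN, MemberID}, {ISBN, Publisher}

No FD produces {ISBN}, so it must be in every candidate key.
{DueDate, ISBN}⁺ = {Branch, DueDate, ISBN, LoanDate, MemberID, Publisher, Shelf}, which is every attribute, so {DueDate, ISBN} is a candidate key.
{ISBN, MemberID}⁺ = {Branch, DueDate, ISBN, LoanDate, MemberID, Publisher, Shelf}, which is every attribute, so {ISBN, MemberID} is a candidate key.
{ISBN, Publisher}⁺ = {Branch, DueDate, ISBN, LoanDate, MemberID, Publisher, Shelf}, which is every attribute, so {ISBN, Publisher} is a candidate key.
No proper subset of any of these is a key, and no other minimal superkey exists.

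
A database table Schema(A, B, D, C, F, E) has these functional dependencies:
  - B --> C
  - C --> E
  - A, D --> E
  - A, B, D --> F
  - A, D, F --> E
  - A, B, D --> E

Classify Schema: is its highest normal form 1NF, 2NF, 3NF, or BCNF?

1NF

Candidate key: {A, B, D}. Prime attributes: {A, B, D}.
B --> C breaks BCNF: {B}⁺ = {B, C, E}, so {B} is not a superkey.
B --> C has non-prime {C} on the right and a non-superkey on the left, so 3NF fails.
{B} is a proper subset of the key {A, B, D}, and {B}⁺ contains the non-prime attributes {C, E} — a partial dependency, so 2NF is violated.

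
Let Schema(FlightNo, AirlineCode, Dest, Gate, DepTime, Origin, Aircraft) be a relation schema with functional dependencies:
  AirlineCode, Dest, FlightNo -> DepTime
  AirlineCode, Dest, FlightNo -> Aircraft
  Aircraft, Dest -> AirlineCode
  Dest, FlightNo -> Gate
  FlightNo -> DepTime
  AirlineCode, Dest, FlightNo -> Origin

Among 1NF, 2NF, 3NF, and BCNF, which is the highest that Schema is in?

1NF

Candidate keys: {Aircraft, Dest, FlightNo}, {AirlineCode, Dest, FlightNo}. Prime attributes: {Aircraft, AirlineCode, Dest, FlightNo}.
Aircraft, Dest -> AirlineCode breaks BCNF: {Aircraft, Dest}⁺ = {Aircraft, AirlineCode, Dest}, so {Aircraft, Dest} is not a superkey.
Dest, FlightNo -> Gate determines the non-prime attribute {Gate} from a non-superkey — 3NF is violated.
Since {FlightNo} ⊂ {Aircraft, Dest, FlightNo} and {FlightNo}⁺ ⊇ {DepTime} with {DepTime} non-prime, there is a partial dependency; 2NF fails.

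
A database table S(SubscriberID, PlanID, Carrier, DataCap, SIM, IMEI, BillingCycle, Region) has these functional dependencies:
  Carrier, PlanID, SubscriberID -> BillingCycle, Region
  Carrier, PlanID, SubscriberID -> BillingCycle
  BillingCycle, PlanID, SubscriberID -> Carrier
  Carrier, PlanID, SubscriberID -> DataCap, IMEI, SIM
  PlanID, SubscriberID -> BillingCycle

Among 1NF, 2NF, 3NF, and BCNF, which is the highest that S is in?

BCNF

Candidate key: {PlanID, SubscriberID}. Prime attributes: {PlanID, SubscriberID}.
Every FD has a superkey on the left, so the relation is in BCNF.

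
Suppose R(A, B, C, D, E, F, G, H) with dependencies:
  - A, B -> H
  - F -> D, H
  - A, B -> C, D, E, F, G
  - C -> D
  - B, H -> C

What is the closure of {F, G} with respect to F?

Start with {F, G}.
F -> D, H applies; add {D, H} → now {D, F, G, H}.
No further FD applies.

{D, F, G, H}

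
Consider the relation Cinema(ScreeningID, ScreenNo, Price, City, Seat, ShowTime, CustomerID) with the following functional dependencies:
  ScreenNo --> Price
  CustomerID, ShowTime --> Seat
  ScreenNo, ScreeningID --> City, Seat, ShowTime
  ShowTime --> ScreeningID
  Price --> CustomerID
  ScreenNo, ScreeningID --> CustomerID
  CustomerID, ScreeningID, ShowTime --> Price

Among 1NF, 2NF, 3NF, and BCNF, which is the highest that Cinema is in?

Candidate keys: {ScreenNo, ScreeningID}, {ScreenNo, ShowTime}. Prime attributes: {ScreenNo, ScreeningID, ShowTime}.
For ScreenNo --> Price we have {ScreenNo}⁺ = {CustomerID, Price, ScreenNo}; {ScreenNo} is not a superkey, so BCNF fails.
Because {Price} is non-prime and the left side of ScreenNo --> Price is not a superkey, the relation is not in 3NF.
Since {ScreenNo} ⊂ {ScreenNo, ScreeningID} and {ScreenNo}⁺ ⊇ {CustomerID, Price} with {CustomerID, Price} non-prime, there is a partial dependency; 2NF fails.

1NF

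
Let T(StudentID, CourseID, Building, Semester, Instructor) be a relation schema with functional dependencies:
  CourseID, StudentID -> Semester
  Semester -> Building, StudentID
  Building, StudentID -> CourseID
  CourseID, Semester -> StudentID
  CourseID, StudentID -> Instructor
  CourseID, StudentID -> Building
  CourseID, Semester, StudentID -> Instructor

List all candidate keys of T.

{Building, StudentID}, {CourseID, StudentID}, {Semester}

{Semester}⁺ = {Building, CourseID, Instructor, Semester, StudentID} — all of the relation — so {Semester} is a candidate key.
{Building, StudentID}⁺ = {Building, CourseID, Instructor, Semester, StudentID} — all of the relation — so {Building, StudentID} is a candidate key.
{CourseID, StudentID}⁺ = {Building, CourseID, Instructor, Semester, StudentID} — all of the relation — so {CourseID, StudentID} is a candidate key.
Any other superkey properly contains one of these, so there are no further candidate keys.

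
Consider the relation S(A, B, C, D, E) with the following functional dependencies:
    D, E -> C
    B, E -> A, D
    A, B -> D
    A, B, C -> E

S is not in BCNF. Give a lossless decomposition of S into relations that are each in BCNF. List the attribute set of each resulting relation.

Candidate keys of the original relation: {A, B, C}, {B, E}.
{A, B, C, D, E}: {D, E} determines {C, D, E} here but is not a superkey — split on D, E -> C, giving {C, D, E} and {A, B, D, E}.
{C, D, E}: every determinant is a superkey — BCNF.
{A, B, D, E}: {A, B} determines {A, B, D} here but is not a superkey — split on A, B -> D, giving {A, B, D} and {A, B, E}.
{A, B, D}: every determinant is a superkey — BCNF.
{A, B, E}: every determinant is a superkey — BCNF.

{A, B, D}; {A, B, E}; {C, D, E}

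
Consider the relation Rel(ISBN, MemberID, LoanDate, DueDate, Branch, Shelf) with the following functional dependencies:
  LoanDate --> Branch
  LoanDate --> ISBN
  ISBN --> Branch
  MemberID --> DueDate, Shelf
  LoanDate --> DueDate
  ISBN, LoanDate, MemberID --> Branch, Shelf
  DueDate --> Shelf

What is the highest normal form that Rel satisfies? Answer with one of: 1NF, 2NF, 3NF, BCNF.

Candidate key: {LoanDate, MemberID}. Prime attributes: {LoanDate, MemberID}.
LoanDate --> Branch breaks BCNF: {LoanDate}⁺ = {Branch, DueDate, ISBN, LoanDate, Shelf}, so {LoanDate} is not a superkey.
LoanDate --> Branch has non-prime {Branch} on the right and a non-superkey on the left, so 3NF fails.
The proper key subset {LoanDate} of {LoanDate, MemberID} determines non-prime {Branch, DueDate, ISBN, Shelf}, so the relation is not even in 2NF.

1NF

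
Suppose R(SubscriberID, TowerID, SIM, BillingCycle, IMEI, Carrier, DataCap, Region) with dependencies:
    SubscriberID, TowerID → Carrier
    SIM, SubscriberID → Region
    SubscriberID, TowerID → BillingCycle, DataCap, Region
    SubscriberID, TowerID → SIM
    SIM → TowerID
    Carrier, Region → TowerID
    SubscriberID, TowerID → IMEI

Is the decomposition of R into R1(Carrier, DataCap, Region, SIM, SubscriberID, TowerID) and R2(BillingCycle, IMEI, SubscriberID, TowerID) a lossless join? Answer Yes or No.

Yes

R1 ∩ R2 = {SubscriberID, TowerID}; its closure under F is {BillingCycle, Carrier, DataCap, IMEI, Region, SIM, SubscriberID, TowerID}.
Since R1 ⊆ {BillingCycle, Carrier, DataCap, IMEI, Region, SIM, SubscriberID, TowerID}, the intersection is a superkey of R1; the decomposition is lossless.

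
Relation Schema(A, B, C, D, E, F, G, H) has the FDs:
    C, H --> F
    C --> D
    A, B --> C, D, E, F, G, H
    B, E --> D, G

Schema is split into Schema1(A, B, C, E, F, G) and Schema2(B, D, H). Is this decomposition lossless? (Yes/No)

No

Schema1 ∩ Schema2 = {B}; its closure under F is {B}.
The closure covers neither Schema1 nor Schema2 entirely; the join is not lossless.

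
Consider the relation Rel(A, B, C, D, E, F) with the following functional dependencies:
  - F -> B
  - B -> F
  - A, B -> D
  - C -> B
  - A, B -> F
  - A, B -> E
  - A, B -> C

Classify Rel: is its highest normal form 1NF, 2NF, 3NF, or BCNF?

3NF

Candidate keys: {A, B}, {A, C}, {A, F}. Prime attributes: {A, B, C, F}.
F -> B: {F}⁺ = {B, F}, which is not all of the attributes, so the left side is not a superkey — BCNF is violated.
Since {B} ⊆ prime attributes and every other non-superkey FD also has a prime right side, the schema is in 3NF.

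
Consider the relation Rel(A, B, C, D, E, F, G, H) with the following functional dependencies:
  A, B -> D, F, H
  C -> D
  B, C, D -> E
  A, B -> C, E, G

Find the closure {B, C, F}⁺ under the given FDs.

Start with {B, C, F}.
C -> D applies; add {D} → now {B, C, D, F}.
B, C, D -> E applies; add {E} → now {B, C, D, E, F}.
No further FD applies.

{B, C, D, E, F}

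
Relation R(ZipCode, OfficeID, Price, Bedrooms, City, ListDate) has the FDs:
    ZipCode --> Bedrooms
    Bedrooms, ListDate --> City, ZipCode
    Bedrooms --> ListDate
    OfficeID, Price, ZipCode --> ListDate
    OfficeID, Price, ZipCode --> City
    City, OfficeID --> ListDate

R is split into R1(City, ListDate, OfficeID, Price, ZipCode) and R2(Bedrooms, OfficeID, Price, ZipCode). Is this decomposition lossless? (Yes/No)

Yes

The shared attributes are {OfficeID, Price, ZipCode} and {OfficeID, Price, ZipCode}⁺ = {Bedrooms, City, ListDate, OfficeID, Price, ZipCode}.
Since R1 ⊆ {Bedrooms, City, ListDate, OfficeID, Price, ZipCode}, the intersection is a superkey of R1; the decomposition is lossless.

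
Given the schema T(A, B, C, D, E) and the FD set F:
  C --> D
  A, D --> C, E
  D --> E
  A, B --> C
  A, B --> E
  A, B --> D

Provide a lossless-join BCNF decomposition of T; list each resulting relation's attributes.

{A, B, C}; {C, D}; {D, E}

Candidate key of the original relation: {A, B}.
In {A, B, C, D, E}, {C} is not a superkey ({C}⁺ restricted to this set is {C, D, E}), so split on C --> D, E into {C, D, E} and {A, B, C}.
In {C, D, E}, {D} is not a superkey ({D}⁺ restricted to this set is {D, E}), so split on D --> E into {D, E} and {C, D}.
{D, E}: every determinant is a superkey — BCNF.
{C, D}: every determinant is a superkey — BCNF.
{A, B, C}: every determinant is a superkey — BCNF.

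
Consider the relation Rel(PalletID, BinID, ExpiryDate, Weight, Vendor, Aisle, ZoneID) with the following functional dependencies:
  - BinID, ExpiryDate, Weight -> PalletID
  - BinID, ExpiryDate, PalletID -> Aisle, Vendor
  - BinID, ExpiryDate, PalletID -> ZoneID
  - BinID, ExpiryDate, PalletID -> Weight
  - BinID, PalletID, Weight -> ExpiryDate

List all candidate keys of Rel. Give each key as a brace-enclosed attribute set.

{BinID, ExpiryDate, PalletID}, {BinID, ExpiryDate, Weight}, {BinID, PalletID, Weight}

Attributes never on any right-hand side: {BinID} — every candidate key must contain it.
{BinID, ExpiryDate, PalletID} is a candidate key since {BinID, ExpiryDate, PalletID}⁺ = {Aisle, BinID, ExpiryDate, PalletID, Vendor, Weight, ZoneID} covers every attribute.
{BinID, ExpiryDate, Weight} is a candidate key since {BinID, ExpiryDate, Weight}⁺ = {Aisle, BinID, ExpiryDate, PalletID, Vendor, Weight, ZoneID} covers every attribute.
{BinID, PalletID, Weight} is a candidate key since {BinID, PalletID, Weight}⁺ = {Aisle, BinID, ExpiryDate, PalletID, Vendor, Weight, ZoneID} covers every attribute.
These are minimal and exhaustive — every other superkey contains one of them.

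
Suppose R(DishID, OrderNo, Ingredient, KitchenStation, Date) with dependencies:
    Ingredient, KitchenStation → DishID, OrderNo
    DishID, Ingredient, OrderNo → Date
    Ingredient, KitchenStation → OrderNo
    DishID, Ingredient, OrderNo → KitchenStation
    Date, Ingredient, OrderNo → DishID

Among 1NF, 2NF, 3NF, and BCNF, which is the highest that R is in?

Candidate keys: {Date, Ingredient, OrderNo}, {DishID, Ingredient, OrderNo}, {Ingredient, KitchenStation}. Prime attributes: {Date, DishID, Ingredient, KitchenStation, OrderNo}.
Each dependency's left side is a superkey — BCNF holds.

BCNF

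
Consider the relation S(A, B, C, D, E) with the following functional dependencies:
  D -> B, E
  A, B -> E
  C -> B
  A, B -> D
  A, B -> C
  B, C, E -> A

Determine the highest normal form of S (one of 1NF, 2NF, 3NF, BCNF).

3NF

Candidate keys: {A, B}, {A, C}, {A, D}, {C, D}, {C, E}. Prime attributes: {A, B, C, D, E}.
D -> B, E: {D}⁺ = {B, D, E}, which is not all of the attributes, so the left side is not a superkey — BCNF is violated.
Its right-hand attributes {B, E} are all prime, as are those of every other non-superkey FD — the relation is in 3NF.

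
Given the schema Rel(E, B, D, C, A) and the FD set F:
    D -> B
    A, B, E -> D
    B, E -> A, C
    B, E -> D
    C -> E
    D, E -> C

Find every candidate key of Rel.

{B, C}, {B, E}, {C, D}, {D, E}

{B, C}⁺ = {A, B, C, D, E}, which is every attribute, so {B, C} is a candidate key.
{B, E}⁺ = {A, B, C, D, E}, which is every attribute, so {B, E} is a candidate key.
{C, D}⁺ = {A, B, C, D, E}, which is every attribute, so {C, D} is a candidate key.
{D, E}⁺ = {A, B, C, D, E}, which is every attribute, so {D, E} is a candidate key.
Any other superkey properly contains one of these, so there are no further candidate keys.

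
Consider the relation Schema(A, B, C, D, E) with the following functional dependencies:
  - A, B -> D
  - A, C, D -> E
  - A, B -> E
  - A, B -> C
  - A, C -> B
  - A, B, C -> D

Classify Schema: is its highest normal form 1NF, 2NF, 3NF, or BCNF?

BCNF

Candidate keys: {A, B}, {A, C}. Prime attributes: {A, B, C}.
Every FD has a superkey on the left, so the relation is in BCNF.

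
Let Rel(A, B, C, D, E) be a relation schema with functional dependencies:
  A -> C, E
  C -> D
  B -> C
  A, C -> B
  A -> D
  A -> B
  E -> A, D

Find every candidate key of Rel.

{A}⁺ = {A, B, C, D, E}, which is every attribute, so {A} is a candidate key.
{E}⁺ = {A, B, C, D, E}, which is every attribute, so {E} is a candidate key.
These are minimal and exhaustive — every other superkey contains one of them.

{A}, {E}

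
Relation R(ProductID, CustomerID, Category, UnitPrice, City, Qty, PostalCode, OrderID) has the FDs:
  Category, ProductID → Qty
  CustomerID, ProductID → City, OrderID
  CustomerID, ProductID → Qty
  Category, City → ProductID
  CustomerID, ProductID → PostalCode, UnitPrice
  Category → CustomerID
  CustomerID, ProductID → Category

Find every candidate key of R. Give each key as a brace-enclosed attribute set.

{Category, City} is a candidate key since {Category, City}⁺ = {Category, City, CustomerID, OrderID, PostalCode, ProductID, Qty, UnitPrice} covers every attribute.
{Category, ProductID} is a candidate key since {Category, ProductID}⁺ = {Category, City, CustomerID, OrderID, PostalCode, ProductID, Qty, UnitPrice} covers every attribute.
{CustomerID, ProductID} is a candidate key since {CustomerID, ProductID}⁺ = {Category, City, CustomerID, OrderID, PostalCode, ProductID, Qty, UnitPrice} covers every attribute.
No proper subset of any of these is a key, and no other minimal superkey exists.

{Category, City}, {Category, ProductID}, {CustomerID, ProductID}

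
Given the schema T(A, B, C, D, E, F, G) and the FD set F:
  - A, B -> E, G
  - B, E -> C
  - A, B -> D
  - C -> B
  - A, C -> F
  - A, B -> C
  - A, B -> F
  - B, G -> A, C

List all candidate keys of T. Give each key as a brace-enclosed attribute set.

{A, B}, {A, C}, {B, G}, {C, G}

{A, B} is a candidate key since {A, B}⁺ = {A, B, C, D, E, F, G} covers every attribute.
{A, C} is a candidate key since {A, C}⁺ = {A, B, C, D, E, F, G} covers every attribute.
{B, G} is a candidate key since {B, G}⁺ = {A, B, C, D, E, F, G} covers every attribute.
{C, G} is a candidate key since {C, G}⁺ = {A, B, C, D, E, F, G} covers every attribute.
Any other superkey properly contains one of these, so there are no further candidate keys.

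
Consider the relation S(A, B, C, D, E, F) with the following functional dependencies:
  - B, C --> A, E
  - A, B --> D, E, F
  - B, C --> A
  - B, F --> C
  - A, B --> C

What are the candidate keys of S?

{B} never appears on the right of any FD, so every key must include it.
{A, B}⁺ = {A, B, C, D, E, F}, which is every attribute, so {A, B} is a candidate key.
{B, C}⁺ = {A, B, C, D, E, F}, which is every attribute, so {B, C} is a candidate key.
{B, F}⁺ = {A, B, C, D, E, F}, which is every attribute, so {B, F} is a candidate key.
Any other superkey properly contains one of these, so there are no further candidate keys.

{A, B}, {B, C}, {B, F}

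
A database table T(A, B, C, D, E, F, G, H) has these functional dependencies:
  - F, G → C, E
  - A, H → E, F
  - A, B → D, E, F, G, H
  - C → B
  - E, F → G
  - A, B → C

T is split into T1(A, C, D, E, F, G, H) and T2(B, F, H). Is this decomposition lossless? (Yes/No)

The shared attributes are {F, H} and {F, H}⁺ = {F, H}.
The closure covers neither T1 nor T2 entirely; the join is not lossless.

No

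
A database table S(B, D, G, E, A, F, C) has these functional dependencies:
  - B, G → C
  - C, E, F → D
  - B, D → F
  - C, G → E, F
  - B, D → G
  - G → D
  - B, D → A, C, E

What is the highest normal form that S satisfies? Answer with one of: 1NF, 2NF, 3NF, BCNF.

3NF

Candidate keys: {B, C, E, F}, {B, D}, {B, G}. Prime attributes: {B, C, D, E, F, G}.
For C, E, F → D we have {C, E, F}⁺ = {C, D, E, F}; {C, E, F} is not a superkey, so BCNF fails.
But every attribute on its right side ({D}) is prime, and the same holds for every other non-superkey FD, so 3NF still holds.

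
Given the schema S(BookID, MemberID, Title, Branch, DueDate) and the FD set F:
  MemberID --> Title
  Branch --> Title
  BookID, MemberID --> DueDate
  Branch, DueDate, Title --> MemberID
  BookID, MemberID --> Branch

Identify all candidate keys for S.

{BookID, Branch, DueDate}, {BookID, MemberID}

{BookID} never appears on the right of any FD, so every key must include it.
{BookID, MemberID} is a candidate key since {BookID, MemberID}⁺ = {BookID, Branch, DueDate, MemberID, Title} covers every attribute.
{BookID, Branch, DueDate} is a candidate key since {BookID, Branch, DueDate}⁺ = {BookID, Branch, DueDate, MemberID, Title} covers every attribute.
No proper subset of any of these is a key, and no other minimal superkey exists.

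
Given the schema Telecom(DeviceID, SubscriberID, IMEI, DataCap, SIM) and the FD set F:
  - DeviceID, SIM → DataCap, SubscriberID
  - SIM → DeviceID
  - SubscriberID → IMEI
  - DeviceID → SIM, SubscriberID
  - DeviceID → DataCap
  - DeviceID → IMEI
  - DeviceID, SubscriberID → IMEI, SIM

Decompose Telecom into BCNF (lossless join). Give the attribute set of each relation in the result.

Candidate keys of the original relation: {DeviceID}, {SIM}.
In {DataCap, DeviceID, IMEI, SIM, SubscriberID}, {SubscriberID} is not a superkey ({SubscriberID}⁺ restricted to this set is {IMEI, SubscriberID}), so split on SubscriberID → IMEI into {IMEI, SubscriberID} and {DataCap, DeviceID, SIM, SubscriberID}.
{IMEI, SubscriberID}: every determinant is a superkey — BCNF.
{DataCap, DeviceID, SIM, SubscriberID}: every determinant is a superkey — BCNF.

{DataCap, DeviceID, SIM, SubscriberID}; {IMEI, SubscriberID}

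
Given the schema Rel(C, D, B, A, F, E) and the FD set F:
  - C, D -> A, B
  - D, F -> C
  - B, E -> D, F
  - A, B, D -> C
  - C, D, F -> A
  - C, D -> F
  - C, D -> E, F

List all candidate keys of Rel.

Closure of {B, E} is {A, B, C, D, E, F}, the whole schema; {B, E} is a candidate key.
Closure of {C, D} is {A, B, C, D, E, F}, the whole schema; {C, D} is a candidate key.
Closure of {D, F} is {A, B, C, D, E, F}, the whole schema; {D, F} is a candidate key.
Closure of {A, B, D} is {A, B, C, D, E, F}, the whole schema; {A, B, D} is a candidate key.
These are minimal and exhaustive — every other superkey contains one of them.

{A, B, D}, {B, E}, {C, D}, {D, F}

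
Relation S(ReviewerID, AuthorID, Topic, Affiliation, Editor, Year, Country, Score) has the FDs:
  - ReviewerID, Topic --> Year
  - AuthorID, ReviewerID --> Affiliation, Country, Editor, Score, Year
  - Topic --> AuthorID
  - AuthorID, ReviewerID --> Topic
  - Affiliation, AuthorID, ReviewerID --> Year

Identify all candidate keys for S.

{AuthorID, ReviewerID}, {ReviewerID, Topic}

No FD produces {ReviewerID}, so it must be in every candidate key.
{AuthorID, ReviewerID}⁺ = {Affiliation, AuthorID, Country, Editor, ReviewerID, Score, Topic, Year} — all of the relation — so {AuthorID, ReviewerID} is a candidate key.
{ReviewerID, Topic}⁺ = {Affiliation, AuthorID, Country, Editor, ReviewerID, Score, Topic, Year} — all of the relation — so {ReviewerID, Topic} is a candidate key.
These are minimal and exhaustive — every other superkey contains one of them.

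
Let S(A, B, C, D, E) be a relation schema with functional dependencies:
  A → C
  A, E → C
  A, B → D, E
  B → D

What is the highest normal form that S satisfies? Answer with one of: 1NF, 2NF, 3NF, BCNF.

1NF

Candidate key: {A, B}. Prime attributes: {A, B}.
A → C: {A}⁺ = {A, C}, which is not all of the attributes, so the left side is not a superkey — BCNF is violated.
A → C has non-prime {C} on the right and a non-superkey on the left, so 3NF fails.
Since {A} ⊂ {A, B} and {A}⁺ ⊇ {C} with {C} non-prime, there is a partial dependency; 2NF fails.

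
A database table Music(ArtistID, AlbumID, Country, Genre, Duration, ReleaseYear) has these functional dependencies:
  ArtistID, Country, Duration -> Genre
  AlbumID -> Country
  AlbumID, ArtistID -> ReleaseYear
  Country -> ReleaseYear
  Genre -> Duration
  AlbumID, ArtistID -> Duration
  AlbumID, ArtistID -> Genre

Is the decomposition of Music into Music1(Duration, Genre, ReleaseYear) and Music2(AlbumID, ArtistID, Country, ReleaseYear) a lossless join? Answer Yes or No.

No

Common attributes: {ReleaseYear}; their closure is {ReleaseYear}.
The closure covers neither Music1 nor Music2 entirely; the join is not lossless.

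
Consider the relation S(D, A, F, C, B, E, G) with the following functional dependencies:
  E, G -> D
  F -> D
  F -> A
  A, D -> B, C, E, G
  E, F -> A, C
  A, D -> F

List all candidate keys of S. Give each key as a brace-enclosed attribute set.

Closure of {F} is {A, B, C, D, E, F, G}, the whole schema; {F} is a candidate key.
Closure of {A, D} is {A, B, C, D, E, F, G}, the whole schema; {A, D} is a candidate key.
Closure of {A, E, G} is {A, B, C, D, E, F, G}, the whole schema; {A, E, G} is a candidate key.
No proper subset of any of these is a key, and no other minimal superkey exists.

{A, D}, {A, E, G}, {F}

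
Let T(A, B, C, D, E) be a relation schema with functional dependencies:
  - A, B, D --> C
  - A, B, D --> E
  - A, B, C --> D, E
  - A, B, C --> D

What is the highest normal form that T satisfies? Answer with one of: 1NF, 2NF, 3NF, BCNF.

Candidate keys: {A, B, C}, {A, B, D}. Prime attributes: {A, B, C, D}.
Each dependency's left side is a superkey — BCNF holds.

BCNF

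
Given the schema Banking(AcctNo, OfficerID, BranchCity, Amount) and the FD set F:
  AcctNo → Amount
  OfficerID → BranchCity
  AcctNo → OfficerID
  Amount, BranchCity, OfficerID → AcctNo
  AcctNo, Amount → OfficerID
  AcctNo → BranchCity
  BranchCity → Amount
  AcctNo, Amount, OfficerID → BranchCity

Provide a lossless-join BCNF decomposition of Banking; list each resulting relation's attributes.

{AcctNo, BranchCity, OfficerID}; {Amount, BranchCity}

Candidate keys of the original relation: {AcctNo}, {OfficerID}.
Within {AcctNo, Amount, BranchCity, OfficerID}: {BranchCity}⁺ ∩ {AcctNo, Amount, BranchCity, OfficerID} = {Amount, BranchCity}, not the whole set, so BranchCity → Amount violates BCNF; decompose into {Amount, BranchCity} and {AcctNo, BranchCity, OfficerID}.
{Amount, BranchCity}: every determinant is a superkey — BCNF.
{AcctNo, BranchCity, OfficerID}: every determinant is a superkey — BCNF.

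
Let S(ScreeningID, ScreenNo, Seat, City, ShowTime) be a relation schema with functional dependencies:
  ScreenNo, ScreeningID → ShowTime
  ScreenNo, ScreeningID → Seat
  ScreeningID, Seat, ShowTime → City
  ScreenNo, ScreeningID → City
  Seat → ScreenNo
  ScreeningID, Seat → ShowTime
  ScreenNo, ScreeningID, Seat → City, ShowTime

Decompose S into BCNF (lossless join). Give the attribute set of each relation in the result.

Candidate keys of the original relation: {ScreenNo, ScreeningID}, {ScreeningID, Seat}.
Within {City, ScreenNo, ScreeningID, Seat, ShowTime}: {Seat}⁺ ∩ {City, ScreenNo, ScreeningID, Seat, ShowTime} = {ScreenNo, Seat}, not the whole set, so Seat → ScreenNo violates BCNF; decompose into {ScreenNo, Seat} and {City, ScreeningID, Seat, ShowTime}.
{ScreenNo, Seat} is in BCNF.
{City, ScreeningID, Seat, ShowTime} is in BCNF.

{City, ScreeningID, Seat, ShowTime}; {ScreenNo, Seat}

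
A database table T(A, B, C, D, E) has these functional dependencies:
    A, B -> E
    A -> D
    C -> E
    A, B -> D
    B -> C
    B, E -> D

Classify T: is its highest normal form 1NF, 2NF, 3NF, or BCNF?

Candidate key: {A, B}. Prime attributes: {A, B}.
A -> D breaks BCNF: {A}⁺ = {A, D}, so {A} is not a superkey.
Because {D} is non-prime and the left side of A -> D is not a superkey, the relation is not in 3NF.
Since {A} ⊂ {A, B} and {A}⁺ ⊇ {D} with {D} non-prime, there is a partial dependency; 2NF fails.

1NF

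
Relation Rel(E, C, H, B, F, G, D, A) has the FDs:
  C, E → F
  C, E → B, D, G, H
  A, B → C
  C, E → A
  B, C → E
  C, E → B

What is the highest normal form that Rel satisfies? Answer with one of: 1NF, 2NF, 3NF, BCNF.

BCNF

Candidate keys: {A, B}, {B, C}, {C, E}. Prime attributes: {A, B, C, E}.
The left-hand side of every FD is a superkey, so BCNF is satisfied.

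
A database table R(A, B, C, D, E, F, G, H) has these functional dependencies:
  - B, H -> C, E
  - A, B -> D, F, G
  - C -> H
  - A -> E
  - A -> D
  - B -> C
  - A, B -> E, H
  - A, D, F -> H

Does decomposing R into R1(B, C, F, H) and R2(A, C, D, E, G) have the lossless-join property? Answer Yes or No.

Common attributes: {C}; their closure is {C, H}.
Neither R1 nor R2 is contained in that closure, so the decomposition is lossy.

No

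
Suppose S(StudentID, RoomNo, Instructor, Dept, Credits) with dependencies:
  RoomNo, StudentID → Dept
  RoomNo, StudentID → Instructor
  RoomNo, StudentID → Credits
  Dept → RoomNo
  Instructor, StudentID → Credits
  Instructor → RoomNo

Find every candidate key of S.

No FD produces {StudentID}, so it must be in every candidate key.
{Dept, StudentID}⁺ = {Credits, Dept, Instructor, RoomNo, StudentID} — all of the relation — so {Dept, StudentID} is a candidate key.
{Instructor, StudentID}⁺ = {Credits, Dept, Instructor, RoomNo, StudentID} — all of the relation — so {Instructor, StudentID} is a candidate key.
{RoomNo, StudentID}⁺ = {Credits, Dept, Instructor, RoomNo, StudentID} — all of the relation — so {RoomNo, StudentID} is a candidate key.
No proper subset of any of these is a key, and no other minimal superkey exists.

{Dept, StudentID}, {Instructor, StudentID}, {RoomNo, StudentID}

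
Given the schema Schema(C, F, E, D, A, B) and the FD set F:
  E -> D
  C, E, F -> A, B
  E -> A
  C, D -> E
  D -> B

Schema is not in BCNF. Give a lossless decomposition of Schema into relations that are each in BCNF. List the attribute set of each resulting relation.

{A, D, E}; {B, D}; {C, E, F}

Candidate keys of the original relation: {C, D, F}, {C, E, F}.
{A, B, C, D, E, F}: {E} determines {A, B, D, E} here but is not a superkey — split on E -> A, B, D, giving {A, B, D, E} and {C, E, F}.
{A, B, D, E}: {D} determines {B, D} here but is not a superkey — split on D -> B, giving {B, D} and {A, D, E}.
{B, D} is in BCNF.
{A, D, E} is in BCNF.
{C, E, F} is in BCNF.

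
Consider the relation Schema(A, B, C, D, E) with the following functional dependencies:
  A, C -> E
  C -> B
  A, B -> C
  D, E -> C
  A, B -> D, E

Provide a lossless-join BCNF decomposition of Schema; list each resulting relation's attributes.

Candidate keys of the original relation: {A, B}, {A, C}, {A, D, E}.
Within {A, B, C, D, E}: {C}⁺ ∩ {A, B, C, D, E} = {B, C}, not the whole set, so C -> B violates BCNF; decompose into {B, C} and {A, C, D, E}.
{B, C}: every determinant is a superkey — BCNF.
Within {A, C, D, E}: {D, E}⁺ ∩ {A, C, D, E} = {C, D, E}, not the whole set, so D, E -> C violates BCNF; decompose into {C, D, E} and {A, D, E}.
{C, D, E}: every determinant is a superkey — BCNF.
{A, D, E}: every determinant is a superkey — BCNF.

{A, D, E}; {B, C}; {C, D, E}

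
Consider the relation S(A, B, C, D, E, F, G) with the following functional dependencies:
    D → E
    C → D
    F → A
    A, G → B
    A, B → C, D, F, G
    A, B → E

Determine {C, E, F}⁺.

{A, C, D, E, F}

Start with {C, E, F}.
C → D applies; add {D} → now {C, D, E, F}.
F → A applies; add {A} → now {A, C, D, E, F}.
No further FD applies.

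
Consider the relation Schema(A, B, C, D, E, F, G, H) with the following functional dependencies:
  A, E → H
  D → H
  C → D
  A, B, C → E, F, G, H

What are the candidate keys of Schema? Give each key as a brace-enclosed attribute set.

No FD produces {A, B, C}, so they must be in every candidate key.
{A, B, C}⁺ = {A, B, C, D, E, F, G, H} — all of the relation — so {A, B, C} is a candidate key.
Every other attribute set either contains this one or has a smaller closure.

{A, B, C}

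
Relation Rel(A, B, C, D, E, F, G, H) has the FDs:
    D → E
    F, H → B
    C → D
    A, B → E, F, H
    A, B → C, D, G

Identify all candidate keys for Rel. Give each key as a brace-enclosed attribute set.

No FD produces {A}, so it must be in every candidate key.
{A, B}⁺ = {A, B, C, D, E, F, G, H}, which is every attribute, so {A, B} is a candidate key.
{A, F, H}⁺ = {A, B, C, D, E, F, G, H}, which is every attribute, so {A, F, H} is a candidate key.
No proper subset of any of these is a key, and no other minimal superkey exists.

{A, B}, {A, F, H}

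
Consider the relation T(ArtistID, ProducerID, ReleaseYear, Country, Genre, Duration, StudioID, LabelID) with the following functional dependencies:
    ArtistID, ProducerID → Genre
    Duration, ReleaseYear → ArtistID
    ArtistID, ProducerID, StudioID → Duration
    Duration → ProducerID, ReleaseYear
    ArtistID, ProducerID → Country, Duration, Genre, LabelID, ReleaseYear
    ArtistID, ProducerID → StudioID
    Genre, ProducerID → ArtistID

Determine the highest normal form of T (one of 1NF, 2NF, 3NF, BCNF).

BCNF

Candidate keys: {ArtistID, ProducerID}, {Duration}, {Genre, ProducerID}. Prime attributes: {ArtistID, Duration, Genre, ProducerID}.
The left-hand side of every FD is a superkey, so BCNF is satisfied.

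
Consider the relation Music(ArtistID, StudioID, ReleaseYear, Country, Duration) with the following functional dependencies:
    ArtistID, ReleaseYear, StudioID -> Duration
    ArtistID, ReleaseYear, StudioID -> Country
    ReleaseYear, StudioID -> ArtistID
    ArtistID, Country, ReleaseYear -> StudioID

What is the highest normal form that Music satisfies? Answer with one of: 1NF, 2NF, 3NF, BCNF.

BCNF

Candidate keys: {ArtistID, Country, ReleaseYear}, {ReleaseYear, StudioID}. Prime attributes: {ArtistID, Country, ReleaseYear, StudioID}.
Every FD has a superkey on the left, so the relation is in BCNF.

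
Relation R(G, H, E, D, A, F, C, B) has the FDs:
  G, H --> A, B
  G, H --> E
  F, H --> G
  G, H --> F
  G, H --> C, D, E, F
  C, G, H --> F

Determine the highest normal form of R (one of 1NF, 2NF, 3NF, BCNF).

BCNF

Candidate keys: {F, H}, {G, H}. Prime attributes: {F, G, H}.
The left-hand side of every FD is a superkey, so BCNF is satisfied.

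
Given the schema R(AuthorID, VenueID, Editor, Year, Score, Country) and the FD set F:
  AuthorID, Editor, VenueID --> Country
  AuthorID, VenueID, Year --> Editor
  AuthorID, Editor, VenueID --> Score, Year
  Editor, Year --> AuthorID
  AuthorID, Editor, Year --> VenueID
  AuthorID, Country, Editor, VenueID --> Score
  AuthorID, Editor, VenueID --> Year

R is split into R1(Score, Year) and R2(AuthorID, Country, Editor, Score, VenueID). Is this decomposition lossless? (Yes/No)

No

The shared attributes are {Score} and {Score}⁺ = {Score}.
R1 ⊄ {Score} and R2 ⊄ {Score}, so the split is lossy.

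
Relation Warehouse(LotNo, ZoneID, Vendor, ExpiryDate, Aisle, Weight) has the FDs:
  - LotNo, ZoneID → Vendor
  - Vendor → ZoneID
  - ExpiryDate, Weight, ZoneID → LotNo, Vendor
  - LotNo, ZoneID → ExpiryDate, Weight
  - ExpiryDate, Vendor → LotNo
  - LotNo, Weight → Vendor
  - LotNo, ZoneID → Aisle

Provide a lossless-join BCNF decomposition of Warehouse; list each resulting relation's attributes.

Candidate keys of the original relation: {ExpiryDate, Vendor}, {ExpiryDate, Weight, ZoneID}, {LotNo, Vendor}, {LotNo, Weight}, {LotNo, ZoneID}.
{Aisle, ExpiryDate, LotNo, Vendor, Weight, ZoneID}: {Vendor} determines {Vendor, ZoneID} here but is not a superkey — split on Vendor → ZoneID, giving {Vendor, ZoneID} and {Aisle, ExpiryDate, LotNo, Vendor, Weight}.
{Vendor, ZoneID} has no BCNF violation.
{Aisle, ExpiryDate, LotNo, Vendor, Weight} has no BCNF violation.

{Aisle, ExpiryDate, LotNo, Vendor, Weight}; {Vendor, ZoneID}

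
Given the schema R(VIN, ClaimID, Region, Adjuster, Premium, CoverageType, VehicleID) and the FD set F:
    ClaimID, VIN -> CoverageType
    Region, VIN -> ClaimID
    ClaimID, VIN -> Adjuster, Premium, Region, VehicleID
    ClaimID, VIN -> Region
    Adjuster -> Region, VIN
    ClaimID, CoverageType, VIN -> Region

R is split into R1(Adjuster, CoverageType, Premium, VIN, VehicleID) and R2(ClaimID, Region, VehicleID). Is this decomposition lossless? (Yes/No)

No

The shared attributes are {VehicleID} and {VehicleID}⁺ = {VehicleID}.
Neither R1 nor R2 is contained in that closure, so the decomposition is lossy.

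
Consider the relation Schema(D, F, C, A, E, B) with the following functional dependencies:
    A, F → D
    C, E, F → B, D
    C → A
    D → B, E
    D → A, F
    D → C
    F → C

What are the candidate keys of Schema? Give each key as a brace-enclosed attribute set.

{D}⁺ = {A, B, C, D, E, F} — all of the relation — so {D} is a candidate key.
{F}⁺ = {A, B, C, D, E, F} — all of the relation — so {F} is a candidate key.
Any other superkey properly contains one of these, so there are no further candidate keys.

{D}, {F}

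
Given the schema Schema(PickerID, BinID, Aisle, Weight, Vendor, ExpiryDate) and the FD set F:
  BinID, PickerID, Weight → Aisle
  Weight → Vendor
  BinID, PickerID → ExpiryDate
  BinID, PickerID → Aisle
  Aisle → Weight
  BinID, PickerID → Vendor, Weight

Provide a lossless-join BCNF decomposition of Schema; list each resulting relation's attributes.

Candidate key of the original relation: {BinID, PickerID}.
{Aisle, BinID, ExpiryDate, PickerID, Vendor, Weight}: {Weight} determines {Vendor, Weight} here but is not a superkey — split on Weight → Vendor, giving {Vendor, Weight} and {Aisle, BinID, ExpiryDate, PickerID, Weight}.
{Vendor, Weight}: every determinant is a superkey — BCNF.
{Aisle, BinID, ExpiryDate, PickerID, Weight}: {Aisle} determines {Aisle, Weight} here but is not a superkey — split on Aisle → Weight, giving {Aisle, Weight} and {Aisle, BinID, ExpiryDate, PickerID}.
{Aisle, Weight}: every determinant is a superkey — BCNF.
{Aisle, BinID, ExpiryDate, PickerID}: every determinant is a superkey — BCNF.

{Aisle, BinID, ExpiryDate, PickerID}; {Aisle, Weight}; {Vendor, Weight}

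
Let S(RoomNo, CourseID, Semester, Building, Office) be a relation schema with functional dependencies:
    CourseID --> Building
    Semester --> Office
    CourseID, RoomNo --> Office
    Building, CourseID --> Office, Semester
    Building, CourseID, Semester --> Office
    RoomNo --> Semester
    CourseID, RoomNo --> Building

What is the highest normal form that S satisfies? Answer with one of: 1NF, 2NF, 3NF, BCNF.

1NF

Candidate key: {CourseID, RoomNo}. Prime attributes: {CourseID, RoomNo}.
CourseID --> Building: {CourseID}⁺ = {Building, CourseID, Office, Semester}, which is not all of the attributes, so the left side is not a superkey — BCNF is violated.
CourseID --> Building has non-prime {Building} on the right and a non-superkey on the left, so 3NF fails.
Since {CourseID} ⊂ {CourseID, RoomNo} and {CourseID}⁺ ⊇ {Building, Office, Semester} with {Building, Office, Semester} non-prime, there is a partial dependency; 2NF fails.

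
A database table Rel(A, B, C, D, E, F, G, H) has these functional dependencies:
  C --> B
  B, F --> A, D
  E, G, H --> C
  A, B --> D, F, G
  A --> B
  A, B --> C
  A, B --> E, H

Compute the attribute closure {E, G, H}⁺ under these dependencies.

Start with {E, G, H}.
E, G, H --> C applies; add {C} → now {C, E, G, H}.
C --> B applies; add {B} → now {B, C, E, G, H}.
No further FD applies.

{B, C, E, G, H}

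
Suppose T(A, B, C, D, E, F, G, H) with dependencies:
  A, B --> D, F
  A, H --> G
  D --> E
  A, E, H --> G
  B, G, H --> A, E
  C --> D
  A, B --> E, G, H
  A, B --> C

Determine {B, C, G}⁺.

{B, C, D, E, G}

Start with {B, C, G}.
C --> D applies; add {D} → now {B, C, D, G}.
D --> E applies; add {E} → now {B, C, D, E, G}.
No further FD applies.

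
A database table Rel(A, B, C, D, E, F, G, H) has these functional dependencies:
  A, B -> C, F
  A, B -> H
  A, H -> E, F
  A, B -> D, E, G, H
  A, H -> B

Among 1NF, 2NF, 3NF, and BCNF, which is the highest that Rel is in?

Candidate keys: {A, B}, {A, H}. Prime attributes: {A, B, H}.
Every FD has a superkey on the left, so the relation is in BCNF.

BCNF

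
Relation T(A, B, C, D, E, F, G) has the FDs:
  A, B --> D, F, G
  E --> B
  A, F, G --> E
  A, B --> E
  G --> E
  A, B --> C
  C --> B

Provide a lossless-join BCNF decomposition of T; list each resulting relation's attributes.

Candidate keys of the original relation: {A, B}, {A, C}, {A, E}, {A, G}.
In {A, B, C, D, E, F, G}, {E} is not a superkey ({E}⁺ restricted to this set is {B, E}), so split on E --> B into {B, E} and {A, C, D, E, F, G}.
{B, E} is in BCNF.
In {A, C, D, E, F, G}, {G} is not a superkey ({G}⁺ restricted to this set is {E, G}), so split on G --> E into {E, G} and {A, C, D, F, G}.
{E, G} is in BCNF.
{A, C, D, F, G} is in BCNF.

{A, C, D, F, G}; {B, E}; {E, G}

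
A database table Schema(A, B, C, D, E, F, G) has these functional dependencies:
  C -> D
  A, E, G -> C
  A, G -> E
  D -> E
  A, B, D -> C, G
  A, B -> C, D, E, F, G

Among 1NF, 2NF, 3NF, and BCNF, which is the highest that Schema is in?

2NF

Candidate key: {A, B}. Prime attributes: {A, B}.
C -> D breaks BCNF: {C}⁺ = {C, D, E}, so {C} is not a superkey.
C -> D has non-prime {D} on the right and a non-superkey on the left, so 3NF fails.
Checking every proper subset of each key, none determines a non-prime attribute — 2NF is satisfied.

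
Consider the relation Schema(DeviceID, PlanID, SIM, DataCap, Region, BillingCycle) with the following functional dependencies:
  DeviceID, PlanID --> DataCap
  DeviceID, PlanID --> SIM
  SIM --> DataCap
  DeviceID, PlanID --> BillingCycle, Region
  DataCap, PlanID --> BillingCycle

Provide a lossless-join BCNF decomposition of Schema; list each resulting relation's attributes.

Candidate key of the original relation: {DeviceID, PlanID}.
Within {BillingCycle, DataCap, DeviceID, PlanID, Region, SIM}: {SIM}⁺ ∩ {BillingCycle, DataCap, DeviceID, PlanID, Region, SIM} = {DataCap, SIM}, not the whole set, so SIM --> DataCap violates BCNF; decompose into {DataCap, SIM} and {BillingCycle, DeviceID, PlanID, Region, SIM}.
{DataCap, SIM}: every determinant is a superkey — BCNF.
Within {BillingCycle, DeviceID, PlanID, Region, SIM}: {PlanID, SIM}⁺ ∩ {BillingCycle, DeviceID, PlanID, Region, SIM} = {BillingCycle, PlanID, SIM}, not the whole set, so PlanID, SIM --> BillingCycle violates BCNF; decompose into {BillingCycle, PlanID, SIM} and {DeviceID, PlanID, Region, SIM}.
{BillingCycle, PlanID, SIM}: every determinant is a superkey — BCNF.
{DeviceID, PlanID, Region, SIM}: every determinant is a superkey — BCNF.

{BillingCycle, PlanID, SIM}; {DataCap, SIM}; {DeviceID, PlanID, Region, SIM}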